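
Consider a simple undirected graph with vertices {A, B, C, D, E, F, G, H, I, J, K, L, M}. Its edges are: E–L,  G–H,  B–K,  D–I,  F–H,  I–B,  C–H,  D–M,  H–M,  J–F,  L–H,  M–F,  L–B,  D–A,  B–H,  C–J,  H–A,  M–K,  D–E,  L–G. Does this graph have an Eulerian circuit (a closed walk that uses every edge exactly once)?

No

Degrees: A:2, B:4, C:2, D:4, E:2, F:3, G:2, H:7, I:2, J:2, K:2, L:4, M:4
Vertices with odd degree: F, H. An Eulerian circuit requires all degrees even.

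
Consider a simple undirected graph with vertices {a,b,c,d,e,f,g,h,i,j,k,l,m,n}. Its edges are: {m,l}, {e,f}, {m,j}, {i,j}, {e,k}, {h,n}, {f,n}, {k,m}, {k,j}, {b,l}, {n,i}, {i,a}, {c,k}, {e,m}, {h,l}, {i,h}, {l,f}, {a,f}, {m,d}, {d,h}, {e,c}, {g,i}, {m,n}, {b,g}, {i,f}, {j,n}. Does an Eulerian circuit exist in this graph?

Degrees: a:2, b:2, c:2, d:2, e:4, f:5, g:2, h:4, i:6, j:4, k:4, l:4, m:6, n:5
Vertices with odd degree: f, n. An Eulerian circuit requires all degrees even.

No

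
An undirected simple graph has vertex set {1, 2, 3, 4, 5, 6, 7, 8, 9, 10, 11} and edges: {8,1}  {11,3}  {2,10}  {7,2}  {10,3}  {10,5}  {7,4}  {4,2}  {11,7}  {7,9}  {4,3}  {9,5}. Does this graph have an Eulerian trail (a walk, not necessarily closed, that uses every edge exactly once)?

Degrees: 1:1, 2:3, 3:3, 4:3, 5:2, 6:0, 7:4, 8:1, 9:2, 10:3, 11:2
Odd-degree vertices: 1, 2, 3, 4, 8, 10 (6 total).
An Eulerian trail requires 0 or 2 odd-degree vertices; here there are 6.

No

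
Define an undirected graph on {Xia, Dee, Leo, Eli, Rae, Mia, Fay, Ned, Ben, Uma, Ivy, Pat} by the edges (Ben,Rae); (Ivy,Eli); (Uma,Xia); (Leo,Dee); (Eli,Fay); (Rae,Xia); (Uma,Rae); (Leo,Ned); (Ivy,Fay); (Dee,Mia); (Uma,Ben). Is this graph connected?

Component: {Pat}
Component: {Eli, Fay, Ivy}
Component: {Xia, Rae, Ben, Uma}
Component: {Dee, Leo, Mia, Ned}
There are 4 separate components, so the graph is not connected.

No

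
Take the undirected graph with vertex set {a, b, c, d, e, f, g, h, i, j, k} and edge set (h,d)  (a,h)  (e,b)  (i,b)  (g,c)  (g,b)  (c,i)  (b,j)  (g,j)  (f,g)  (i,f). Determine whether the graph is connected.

Component: {k}
Component: {a, d, h}
Component: {b, c, e, f, g, i, j}
There are 3 separate components, so the graph is not connected.

No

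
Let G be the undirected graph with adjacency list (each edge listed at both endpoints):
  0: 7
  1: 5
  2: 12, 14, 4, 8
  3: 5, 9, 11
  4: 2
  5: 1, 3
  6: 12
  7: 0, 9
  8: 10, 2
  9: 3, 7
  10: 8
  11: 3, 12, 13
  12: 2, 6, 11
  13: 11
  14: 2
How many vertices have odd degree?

10

Degrees: 0:1, 1:1, 2:4, 3:3, 4:1, 5:2, 6:1, 7:2, 8:2, 9:2, 10:1, 11:3, 12:3, 13:1, 14:1
Odd-degree vertices: 0, 1, 3, 4, 6, 10, 11, 12, 13, 14.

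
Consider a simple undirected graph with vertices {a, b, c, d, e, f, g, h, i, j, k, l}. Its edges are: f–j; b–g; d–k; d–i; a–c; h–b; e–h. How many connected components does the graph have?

Component: {l}
Component: {a, c}
Component: {f, j}
Component: {d, i, k}
Component: {b, e, g, h}

5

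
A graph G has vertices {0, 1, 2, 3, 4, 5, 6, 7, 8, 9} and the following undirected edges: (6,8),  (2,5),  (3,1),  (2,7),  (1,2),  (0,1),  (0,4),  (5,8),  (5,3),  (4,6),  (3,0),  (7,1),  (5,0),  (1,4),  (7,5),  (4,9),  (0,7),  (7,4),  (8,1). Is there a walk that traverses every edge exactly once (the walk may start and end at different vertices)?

No

Degrees: 0:5, 1:6, 2:3, 3:3, 4:5, 5:5, 6:2, 7:5, 8:3, 9:1
Odd-degree vertices: 0, 2, 3, 4, 5, 7, 8, 9 (8 total).
An Eulerian trail requires 0 or 2 odd-degree vertices; here there are 8.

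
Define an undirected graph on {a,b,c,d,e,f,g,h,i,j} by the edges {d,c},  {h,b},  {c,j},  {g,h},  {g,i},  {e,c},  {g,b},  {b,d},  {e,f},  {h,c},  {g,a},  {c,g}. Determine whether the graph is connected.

Yes

Starting from a and exploring outward reaches every vertex (a, g, c, i, h, b, e, j, d, f); the graph is connected.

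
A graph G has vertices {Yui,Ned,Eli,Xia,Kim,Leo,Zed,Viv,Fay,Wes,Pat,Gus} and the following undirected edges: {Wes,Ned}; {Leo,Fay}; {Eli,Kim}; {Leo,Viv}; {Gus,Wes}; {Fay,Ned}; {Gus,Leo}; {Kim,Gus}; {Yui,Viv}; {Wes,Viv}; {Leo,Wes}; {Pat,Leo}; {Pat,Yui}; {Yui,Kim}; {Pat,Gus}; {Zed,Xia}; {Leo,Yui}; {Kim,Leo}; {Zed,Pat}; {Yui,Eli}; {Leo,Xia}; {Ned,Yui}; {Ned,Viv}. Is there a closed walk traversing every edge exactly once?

Degrees: Yui:6, Ned:4, Eli:2, Xia:2, Kim:4, Leo:8, Zed:2, Viv:4, Fay:2, Wes:4, Pat:4, Gus:4
Every vertex has even degree and the edges form a single connected piece, so an Eulerian circuit exists.

Yes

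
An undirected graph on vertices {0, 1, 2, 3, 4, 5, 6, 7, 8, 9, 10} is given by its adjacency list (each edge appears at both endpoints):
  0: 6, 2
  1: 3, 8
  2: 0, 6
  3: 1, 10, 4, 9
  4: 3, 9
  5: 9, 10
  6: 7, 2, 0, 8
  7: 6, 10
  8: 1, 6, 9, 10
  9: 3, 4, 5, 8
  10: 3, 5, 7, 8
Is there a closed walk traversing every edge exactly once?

Yes

Degrees: 0:2, 1:2, 2:2, 3:4, 4:2, 5:2, 6:4, 7:2, 8:4, 9:4, 10:4
Every vertex has even degree and the edges form a single connected piece, so an Eulerian circuit exists.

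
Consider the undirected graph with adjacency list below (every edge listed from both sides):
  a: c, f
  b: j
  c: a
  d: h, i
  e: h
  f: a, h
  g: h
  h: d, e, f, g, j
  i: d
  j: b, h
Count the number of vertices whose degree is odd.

6

Degrees: a:2, b:1, c:1, d:2, e:1, f:2, g:1, h:5, i:1, j:2
Odd-degree vertices: b, c, e, g, h, i.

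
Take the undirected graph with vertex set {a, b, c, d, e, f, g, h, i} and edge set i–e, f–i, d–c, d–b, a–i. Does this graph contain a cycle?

The graph has 9 vertices, 5 edges, and 4 connected components.
A forest on 9 vertices with 4 components has exactly 5 edges, which matches — so no cycle.

No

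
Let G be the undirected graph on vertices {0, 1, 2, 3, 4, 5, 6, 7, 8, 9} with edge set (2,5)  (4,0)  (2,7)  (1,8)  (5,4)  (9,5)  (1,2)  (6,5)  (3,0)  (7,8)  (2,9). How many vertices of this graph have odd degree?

2

Degrees: 0:2, 1:2, 2:4, 3:1, 4:2, 5:4, 6:1, 7:2, 8:2, 9:2
Odd-degree vertices: 3, 6.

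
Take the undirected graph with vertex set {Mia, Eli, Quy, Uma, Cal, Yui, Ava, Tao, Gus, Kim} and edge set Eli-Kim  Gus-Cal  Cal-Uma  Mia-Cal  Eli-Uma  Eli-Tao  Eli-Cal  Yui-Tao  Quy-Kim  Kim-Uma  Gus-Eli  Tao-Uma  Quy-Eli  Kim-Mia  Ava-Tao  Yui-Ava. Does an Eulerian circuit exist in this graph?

Yes

Degrees: Mia:2, Eli:6, Quy:2, Uma:4, Cal:4, Yui:2, Ava:2, Tao:4, Gus:2, Kim:4
Every vertex has even degree and the edges form a single connected piece, so an Eulerian circuit exists.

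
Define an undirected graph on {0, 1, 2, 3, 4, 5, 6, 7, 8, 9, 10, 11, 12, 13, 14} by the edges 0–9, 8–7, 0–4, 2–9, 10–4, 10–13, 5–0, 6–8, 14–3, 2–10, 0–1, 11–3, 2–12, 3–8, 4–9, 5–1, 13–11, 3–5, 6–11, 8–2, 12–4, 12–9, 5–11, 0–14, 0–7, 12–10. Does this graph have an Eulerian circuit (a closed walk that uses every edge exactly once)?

Degrees: 0:6, 1:2, 2:4, 3:4, 4:4, 5:4, 6:2, 7:2, 8:4, 9:4, 10:4, 11:4, 12:4, 13:2, 14:2
All degrees are even and the non-isolated vertices are connected — an Eulerian circuit exists.

Yes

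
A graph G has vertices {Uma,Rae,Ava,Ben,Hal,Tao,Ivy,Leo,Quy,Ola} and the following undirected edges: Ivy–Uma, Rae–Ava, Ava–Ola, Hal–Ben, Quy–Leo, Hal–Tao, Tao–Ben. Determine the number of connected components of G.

Component: {Uma, Ivy}
Component: {Leo, Quy}
Component: {Rae, Ava, Ola}
Component: {Ben, Hal, Tao}

4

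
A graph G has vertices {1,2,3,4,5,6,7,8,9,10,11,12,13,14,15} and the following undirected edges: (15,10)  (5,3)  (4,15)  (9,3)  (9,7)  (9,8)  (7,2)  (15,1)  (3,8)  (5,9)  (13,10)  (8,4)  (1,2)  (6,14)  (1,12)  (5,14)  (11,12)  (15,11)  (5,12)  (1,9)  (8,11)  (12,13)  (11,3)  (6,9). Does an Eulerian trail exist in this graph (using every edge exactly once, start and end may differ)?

Degrees: 1:4, 2:2, 3:4, 4:2, 5:4, 6:2, 7:2, 8:4, 9:6, 10:2, 11:4, 12:4, 13:2, 14:2, 15:4
Odd-degree vertices: none (0 total).
The non-isolated vertices are connected and exactly 0 have odd degree, so an Eulerian trail exists.

Yes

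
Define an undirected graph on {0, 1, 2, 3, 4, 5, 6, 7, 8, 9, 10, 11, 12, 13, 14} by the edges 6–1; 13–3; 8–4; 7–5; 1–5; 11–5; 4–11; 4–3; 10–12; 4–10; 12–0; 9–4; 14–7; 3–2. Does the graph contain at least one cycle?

No

The graph has 15 vertices, 14 edges, and 1 connected component.
Since 14 = 15 - 1, the graph is a forest and contains no cycle.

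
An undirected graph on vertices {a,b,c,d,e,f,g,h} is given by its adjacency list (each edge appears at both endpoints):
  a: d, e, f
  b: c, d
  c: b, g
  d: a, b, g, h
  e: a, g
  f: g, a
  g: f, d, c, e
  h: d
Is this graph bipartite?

Color {c, d, e, f} black and {a, b, g, h} white. No edge joins two same-colored vertices, so the graph is bipartite.

Yes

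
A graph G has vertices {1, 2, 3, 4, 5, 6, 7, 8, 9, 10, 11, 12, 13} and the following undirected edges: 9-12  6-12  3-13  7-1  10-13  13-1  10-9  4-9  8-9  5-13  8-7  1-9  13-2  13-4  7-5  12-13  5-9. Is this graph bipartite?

Color {6, 7, 9, 11, 13} black and {1, 2, 3, 4, 5, 8, 10, 12} white. No edge joins two same-colored vertices, so the graph is bipartite.

Yes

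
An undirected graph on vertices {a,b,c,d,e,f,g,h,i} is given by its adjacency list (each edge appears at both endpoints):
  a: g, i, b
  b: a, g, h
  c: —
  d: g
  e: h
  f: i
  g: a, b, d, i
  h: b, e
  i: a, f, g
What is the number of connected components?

2

Component: {c}
Component: {a, b, d, e, f, g, h, i}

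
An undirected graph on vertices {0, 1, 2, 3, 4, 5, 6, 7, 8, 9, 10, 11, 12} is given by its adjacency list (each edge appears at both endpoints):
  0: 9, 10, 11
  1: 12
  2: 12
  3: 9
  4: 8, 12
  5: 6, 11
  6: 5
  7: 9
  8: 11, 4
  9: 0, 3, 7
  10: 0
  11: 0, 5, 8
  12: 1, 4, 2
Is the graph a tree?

The graph has 13 vertices and 12 edges.
Connected and |E| = |V| - 1, which characterizes a tree.

Yes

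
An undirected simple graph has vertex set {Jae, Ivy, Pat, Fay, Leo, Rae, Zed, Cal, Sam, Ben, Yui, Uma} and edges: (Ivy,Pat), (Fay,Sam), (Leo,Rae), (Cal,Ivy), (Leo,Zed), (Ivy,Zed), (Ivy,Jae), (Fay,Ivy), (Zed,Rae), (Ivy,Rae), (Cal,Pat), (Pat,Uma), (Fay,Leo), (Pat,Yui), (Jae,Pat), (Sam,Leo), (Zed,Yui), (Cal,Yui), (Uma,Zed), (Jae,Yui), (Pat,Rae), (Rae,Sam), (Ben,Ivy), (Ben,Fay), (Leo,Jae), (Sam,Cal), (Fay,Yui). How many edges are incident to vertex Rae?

Neighbors of Rae: Ivy, Pat, Leo, Zed, Sam.

5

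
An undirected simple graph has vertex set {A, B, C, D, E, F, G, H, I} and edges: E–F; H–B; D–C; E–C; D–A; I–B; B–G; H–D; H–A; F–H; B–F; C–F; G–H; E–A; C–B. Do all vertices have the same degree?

Degrees: A:3, B:5, C:4, D:3, E:3, F:4, G:2, H:5, I:1
Degrees are not all equal (e.g. deg(I)=1 but deg(B)=5); not regular.

No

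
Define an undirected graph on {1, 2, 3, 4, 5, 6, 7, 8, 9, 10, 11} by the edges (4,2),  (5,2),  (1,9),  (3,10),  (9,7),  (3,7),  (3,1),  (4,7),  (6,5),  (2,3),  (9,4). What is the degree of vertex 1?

2

Neighbors of 1: 3, 9.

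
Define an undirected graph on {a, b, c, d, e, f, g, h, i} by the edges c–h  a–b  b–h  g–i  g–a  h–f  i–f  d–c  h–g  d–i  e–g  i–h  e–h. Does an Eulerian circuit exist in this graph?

Degrees: a:2, b:2, c:2, d:2, e:2, f:2, g:4, h:6, i:4
All degrees are even and the non-isolated vertices are connected — an Eulerian circuit exists.

Yes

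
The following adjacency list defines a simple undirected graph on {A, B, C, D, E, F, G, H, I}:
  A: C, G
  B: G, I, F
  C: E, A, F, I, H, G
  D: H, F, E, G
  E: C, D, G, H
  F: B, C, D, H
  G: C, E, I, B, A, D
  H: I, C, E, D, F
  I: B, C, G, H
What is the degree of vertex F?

4

Neighbors of F: B, C, D, H.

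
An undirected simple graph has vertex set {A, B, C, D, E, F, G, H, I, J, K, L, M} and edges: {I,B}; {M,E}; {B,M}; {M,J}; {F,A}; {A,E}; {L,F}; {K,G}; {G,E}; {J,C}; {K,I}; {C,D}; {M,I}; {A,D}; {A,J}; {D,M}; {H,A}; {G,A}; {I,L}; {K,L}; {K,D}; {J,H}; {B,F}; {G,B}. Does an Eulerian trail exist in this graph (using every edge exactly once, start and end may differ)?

No

Degrees: A:6, B:4, C:2, D:4, E:3, F:3, G:4, H:2, I:4, J:4, K:4, L:3, M:5
Odd-degree vertices: E, F, L, M (4 total).
With 4 odd-degree vertices (more than two), no single trail can use every edge.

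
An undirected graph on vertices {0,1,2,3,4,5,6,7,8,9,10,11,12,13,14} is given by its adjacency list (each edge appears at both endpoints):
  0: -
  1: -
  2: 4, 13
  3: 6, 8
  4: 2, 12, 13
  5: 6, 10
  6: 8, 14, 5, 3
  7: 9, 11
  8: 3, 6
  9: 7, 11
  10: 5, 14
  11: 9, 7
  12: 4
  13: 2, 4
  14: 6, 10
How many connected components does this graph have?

5

Component: {0}
Component: {1}
Component: {7, 9, 11}
Component: {2, 4, 12, 13}
Component: {3, 5, 6, 8, 10, 14}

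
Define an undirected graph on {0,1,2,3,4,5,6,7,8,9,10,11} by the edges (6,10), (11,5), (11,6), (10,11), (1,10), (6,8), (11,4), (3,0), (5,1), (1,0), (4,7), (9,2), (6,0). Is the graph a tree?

No

The graph has 12 vertices and 13 edges.
It splits into 2 components, so it cannot be a tree.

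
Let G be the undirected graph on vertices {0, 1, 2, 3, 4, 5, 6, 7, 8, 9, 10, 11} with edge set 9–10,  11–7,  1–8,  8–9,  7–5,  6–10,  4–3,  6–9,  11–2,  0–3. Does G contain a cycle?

|V| = 12, |E| = 10, number of components = 3.
Since 10 > 12 - 3, a cycle must exist; for instance 9-10-6-9.

Yes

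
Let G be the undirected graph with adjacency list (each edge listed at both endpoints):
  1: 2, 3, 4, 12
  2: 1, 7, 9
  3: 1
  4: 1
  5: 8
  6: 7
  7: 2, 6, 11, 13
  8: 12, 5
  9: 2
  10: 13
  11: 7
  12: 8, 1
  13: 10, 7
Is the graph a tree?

Yes

|V| = 13, |E| = 12.
It is connected with exactly 12 edges, hence acyclic — it is a tree.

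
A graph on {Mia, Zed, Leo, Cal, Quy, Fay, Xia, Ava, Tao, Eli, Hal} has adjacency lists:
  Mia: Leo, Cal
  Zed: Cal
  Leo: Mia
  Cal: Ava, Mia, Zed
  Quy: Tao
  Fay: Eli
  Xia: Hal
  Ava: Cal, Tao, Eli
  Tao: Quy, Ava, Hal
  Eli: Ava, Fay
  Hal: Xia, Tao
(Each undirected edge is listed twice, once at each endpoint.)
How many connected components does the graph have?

Component: {Mia, Zed, Leo, Cal, Quy, Fay, Xia, Ava, Tao, Eli, Hal}

1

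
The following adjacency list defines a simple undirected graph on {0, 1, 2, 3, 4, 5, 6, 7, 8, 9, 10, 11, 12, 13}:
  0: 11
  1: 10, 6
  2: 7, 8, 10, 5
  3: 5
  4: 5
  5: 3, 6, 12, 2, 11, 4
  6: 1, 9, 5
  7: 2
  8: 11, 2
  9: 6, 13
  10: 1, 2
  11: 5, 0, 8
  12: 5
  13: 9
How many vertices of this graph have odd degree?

Degrees: 0:1, 1:2, 2:4, 3:1, 4:1, 5:6, 6:3, 7:1, 8:2, 9:2, 10:2, 11:3, 12:1, 13:1
Odd-degree vertices: 0, 3, 4, 6, 7, 11, 12, 13.

8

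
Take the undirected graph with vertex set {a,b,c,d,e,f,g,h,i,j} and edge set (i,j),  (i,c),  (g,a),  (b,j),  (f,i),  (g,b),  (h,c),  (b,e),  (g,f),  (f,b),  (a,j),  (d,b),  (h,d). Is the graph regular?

Degrees: a:2, b:5, c:2, d:2, e:1, f:3, g:3, h:2, i:3, j:3
Degrees are not all equal (e.g. deg(e)=1 but deg(b)=5); not regular.

No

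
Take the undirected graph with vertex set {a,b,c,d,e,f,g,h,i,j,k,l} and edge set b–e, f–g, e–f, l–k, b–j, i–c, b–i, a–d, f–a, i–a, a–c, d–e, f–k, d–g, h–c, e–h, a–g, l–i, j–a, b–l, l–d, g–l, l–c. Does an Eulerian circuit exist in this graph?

Yes

Degrees: a:6, b:4, c:4, d:4, e:4, f:4, g:4, h:2, i:4, j:2, k:2, l:6
Every vertex has even degree and the edges form a single connected piece, so an Eulerian circuit exists.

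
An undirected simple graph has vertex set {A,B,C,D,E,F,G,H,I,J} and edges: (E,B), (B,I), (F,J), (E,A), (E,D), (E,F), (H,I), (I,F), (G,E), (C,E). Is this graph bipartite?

Yes

Color {E, I, J} black and {A, B, C, D, F, G, H} white. No edge joins two same-colored vertices, so the graph is bipartite.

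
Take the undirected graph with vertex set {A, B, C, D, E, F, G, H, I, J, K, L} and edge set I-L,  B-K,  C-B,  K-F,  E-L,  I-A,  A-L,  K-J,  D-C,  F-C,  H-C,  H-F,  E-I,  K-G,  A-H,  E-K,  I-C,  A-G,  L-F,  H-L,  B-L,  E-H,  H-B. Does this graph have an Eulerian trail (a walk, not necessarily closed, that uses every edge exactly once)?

Degrees: A:4, B:4, C:5, D:1, E:4, F:4, G:2, H:6, I:4, J:1, K:5, L:6
Odd-degree vertices: C, D, J, K (4 total).
With 4 odd-degree vertices (more than two), no single trail can use every edge.

No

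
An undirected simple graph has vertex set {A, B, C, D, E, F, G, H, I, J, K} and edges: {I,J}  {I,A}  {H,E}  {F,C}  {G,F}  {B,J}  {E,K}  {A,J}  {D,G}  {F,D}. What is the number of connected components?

3

Component: {E, H, K}
Component: {A, B, I, J}
Component: {C, D, F, G}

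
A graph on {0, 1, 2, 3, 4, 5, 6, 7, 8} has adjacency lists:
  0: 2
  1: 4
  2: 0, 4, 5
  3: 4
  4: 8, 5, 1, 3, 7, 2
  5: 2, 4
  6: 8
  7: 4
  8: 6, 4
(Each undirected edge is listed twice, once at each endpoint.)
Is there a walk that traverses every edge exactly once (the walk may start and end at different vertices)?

No

Degrees: 0:1, 1:1, 2:3, 3:1, 4:6, 5:2, 6:1, 7:1, 8:2
Odd-degree vertices: 0, 1, 2, 3, 6, 7 (6 total).
With 6 odd-degree vertices (more than two), no single trail can use every edge.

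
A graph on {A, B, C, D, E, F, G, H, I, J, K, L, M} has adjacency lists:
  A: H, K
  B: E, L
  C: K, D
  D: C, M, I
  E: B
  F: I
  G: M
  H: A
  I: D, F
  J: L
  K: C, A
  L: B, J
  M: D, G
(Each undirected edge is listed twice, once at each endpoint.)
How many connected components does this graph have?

Component: {B, E, J, L}
Component: {A, C, D, F, G, H, I, K, M}

2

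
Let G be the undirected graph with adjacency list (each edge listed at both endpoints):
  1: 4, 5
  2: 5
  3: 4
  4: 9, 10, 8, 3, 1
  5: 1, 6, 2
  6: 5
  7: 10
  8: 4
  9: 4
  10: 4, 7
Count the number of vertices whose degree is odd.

8

Degrees: 1:2, 2:1, 3:1, 4:5, 5:3, 6:1, 7:1, 8:1, 9:1, 10:2
Odd-degree vertices: 2, 3, 4, 5, 6, 7, 8, 9.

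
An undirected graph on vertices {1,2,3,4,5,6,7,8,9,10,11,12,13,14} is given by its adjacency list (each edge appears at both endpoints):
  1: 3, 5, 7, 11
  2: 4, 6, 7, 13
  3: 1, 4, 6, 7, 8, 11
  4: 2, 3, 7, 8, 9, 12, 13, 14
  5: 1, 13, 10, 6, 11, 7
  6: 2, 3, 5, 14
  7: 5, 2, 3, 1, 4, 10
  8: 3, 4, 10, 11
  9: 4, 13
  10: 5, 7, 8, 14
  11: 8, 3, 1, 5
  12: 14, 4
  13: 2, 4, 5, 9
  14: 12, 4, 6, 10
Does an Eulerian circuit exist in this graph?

Degrees: 1:4, 2:4, 3:6, 4:8, 5:6, 6:4, 7:6, 8:4, 9:2, 10:4, 11:4, 12:2, 13:4, 14:4
All degrees are even and the non-isolated vertices are connected — an Eulerian circuit exists.

Yes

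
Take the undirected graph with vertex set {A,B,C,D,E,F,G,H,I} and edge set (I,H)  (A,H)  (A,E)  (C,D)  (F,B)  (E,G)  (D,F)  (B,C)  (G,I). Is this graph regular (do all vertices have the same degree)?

Degrees: A:2, B:2, C:2, D:2, E:2, F:2, G:2, H:2, I:2
Every vertex has degree 2, so the graph is 2-regular.

Yes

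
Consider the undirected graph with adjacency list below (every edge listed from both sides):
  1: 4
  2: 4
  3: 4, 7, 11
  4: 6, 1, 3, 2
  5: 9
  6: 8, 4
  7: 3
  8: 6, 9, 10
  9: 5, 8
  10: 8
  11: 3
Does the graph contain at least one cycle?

No

The graph has 11 vertices, 10 edges, and 1 connected component.
Since 10 = 11 - 1, the graph is a forest and contains no cycle.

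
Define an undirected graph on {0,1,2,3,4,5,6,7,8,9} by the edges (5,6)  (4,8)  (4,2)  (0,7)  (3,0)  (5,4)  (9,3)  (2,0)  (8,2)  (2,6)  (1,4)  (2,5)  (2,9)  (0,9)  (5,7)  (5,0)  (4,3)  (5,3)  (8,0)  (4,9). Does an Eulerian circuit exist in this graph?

Degrees: 0:6, 1:1, 2:6, 3:4, 4:6, 5:6, 6:2, 7:2, 8:3, 9:4
1, 8 have odd degree; an Eulerian circuit needs every degree to be even, so none exists.

No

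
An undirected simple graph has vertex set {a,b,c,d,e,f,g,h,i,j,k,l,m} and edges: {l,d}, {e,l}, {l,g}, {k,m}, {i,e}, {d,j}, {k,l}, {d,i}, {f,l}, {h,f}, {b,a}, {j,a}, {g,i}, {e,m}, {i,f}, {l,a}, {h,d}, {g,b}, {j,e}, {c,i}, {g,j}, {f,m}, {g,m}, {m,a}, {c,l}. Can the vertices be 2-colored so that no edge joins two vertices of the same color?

Yes

Partition the vertices as {b, h, i, j, l, m} vs {a, c, d, e, f, g, k}. Each listed edge has one endpoint in each part, so the graph is bipartite.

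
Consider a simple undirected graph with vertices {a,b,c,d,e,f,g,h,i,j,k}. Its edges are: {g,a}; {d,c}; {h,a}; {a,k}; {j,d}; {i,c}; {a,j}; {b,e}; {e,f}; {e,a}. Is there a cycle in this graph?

|V| = 11, |E| = 10, number of components = 1.
Since 10 = 11 - 1, the graph is a forest and contains no cycle.

No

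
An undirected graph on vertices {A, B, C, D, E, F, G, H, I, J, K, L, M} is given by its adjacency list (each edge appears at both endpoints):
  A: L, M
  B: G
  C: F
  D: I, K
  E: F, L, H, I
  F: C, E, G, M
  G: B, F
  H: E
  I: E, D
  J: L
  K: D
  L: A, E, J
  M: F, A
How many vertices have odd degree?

6

Degrees: A:2, B:1, C:1, D:2, E:4, F:4, G:2, H:1, I:2, J:1, K:1, L:3, M:2
Odd-degree vertices: B, C, H, J, K, L.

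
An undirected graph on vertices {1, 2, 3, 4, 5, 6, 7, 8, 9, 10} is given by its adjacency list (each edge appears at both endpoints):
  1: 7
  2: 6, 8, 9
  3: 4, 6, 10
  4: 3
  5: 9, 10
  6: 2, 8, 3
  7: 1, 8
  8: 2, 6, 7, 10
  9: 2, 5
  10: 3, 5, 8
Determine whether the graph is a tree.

No

|V| = 10, |E| = 12.
A tree on 10 vertices has exactly 9 edges; this graph has 12, so it contains a cycle and is not a tree.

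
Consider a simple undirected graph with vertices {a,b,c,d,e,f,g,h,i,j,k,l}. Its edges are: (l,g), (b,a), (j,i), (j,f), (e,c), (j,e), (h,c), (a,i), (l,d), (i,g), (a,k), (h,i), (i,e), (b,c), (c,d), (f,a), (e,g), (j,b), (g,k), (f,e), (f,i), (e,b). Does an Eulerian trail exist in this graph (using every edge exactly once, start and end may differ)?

Degrees: a:4, b:4, c:4, d:2, e:6, f:4, g:4, h:2, i:6, j:4, k:2, l:2
Odd-degree vertices: none (0 total).
With 0 odd-degree vertices and all edges in one connected piece, an Eulerian trail exists.

Yes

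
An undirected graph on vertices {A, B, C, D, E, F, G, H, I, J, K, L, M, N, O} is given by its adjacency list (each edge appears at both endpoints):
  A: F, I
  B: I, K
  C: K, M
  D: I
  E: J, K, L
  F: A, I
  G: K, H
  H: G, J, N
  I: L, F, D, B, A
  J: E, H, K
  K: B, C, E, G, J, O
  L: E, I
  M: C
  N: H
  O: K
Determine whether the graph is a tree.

No

The graph has 15 vertices and 18 edges.
A tree on 15 vertices has exactly 14 edges; this graph has 18, so it contains a cycle and is not a tree.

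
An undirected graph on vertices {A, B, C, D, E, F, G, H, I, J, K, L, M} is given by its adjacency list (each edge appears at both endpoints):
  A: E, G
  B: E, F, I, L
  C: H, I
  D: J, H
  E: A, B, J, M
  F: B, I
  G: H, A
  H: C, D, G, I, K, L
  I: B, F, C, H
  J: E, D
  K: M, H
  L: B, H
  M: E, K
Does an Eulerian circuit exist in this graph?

Yes

Degrees: A:2, B:4, C:2, D:2, E:4, F:2, G:2, H:6, I:4, J:2, K:2, L:2, M:2
All degrees are even and the non-isolated vertices are connected — an Eulerian circuit exists.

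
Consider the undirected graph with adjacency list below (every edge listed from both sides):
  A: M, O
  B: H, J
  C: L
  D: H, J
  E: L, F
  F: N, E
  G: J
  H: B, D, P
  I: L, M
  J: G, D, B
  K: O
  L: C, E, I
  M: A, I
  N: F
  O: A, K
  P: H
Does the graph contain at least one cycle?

Yes

|V| = 16, |E| = 15, number of components = 2.
One cycle is B-H-D-J-B.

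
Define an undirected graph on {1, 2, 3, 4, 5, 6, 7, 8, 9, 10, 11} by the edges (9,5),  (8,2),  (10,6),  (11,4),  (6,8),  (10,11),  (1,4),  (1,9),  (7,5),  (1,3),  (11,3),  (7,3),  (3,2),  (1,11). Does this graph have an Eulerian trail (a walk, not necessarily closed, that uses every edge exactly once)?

Degrees: 1:4, 2:2, 3:4, 4:2, 5:2, 6:2, 7:2, 8:2, 9:2, 10:2, 11:4
Odd-degree vertices: none (0 total).
With 0 odd-degree vertices and all edges in one connected piece, an Eulerian trail exists.

Yes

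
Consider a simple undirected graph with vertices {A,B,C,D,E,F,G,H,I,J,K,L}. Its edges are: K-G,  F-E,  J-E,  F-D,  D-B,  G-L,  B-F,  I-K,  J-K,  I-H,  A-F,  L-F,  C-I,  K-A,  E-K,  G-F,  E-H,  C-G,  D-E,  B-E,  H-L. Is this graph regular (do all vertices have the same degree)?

Degrees: A:2, B:3, C:2, D:3, E:6, F:6, G:4, H:3, I:3, J:2, K:5, L:3
Degrees are not all equal (e.g. deg(A)=2 but deg(E)=6); not regular.

No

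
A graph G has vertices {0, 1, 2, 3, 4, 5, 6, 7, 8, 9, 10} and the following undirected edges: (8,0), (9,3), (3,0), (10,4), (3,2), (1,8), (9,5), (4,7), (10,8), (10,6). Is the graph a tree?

Yes

|V| = 11, |E| = 10.
It is connected with exactly 10 edges, hence acyclic — it is a tree.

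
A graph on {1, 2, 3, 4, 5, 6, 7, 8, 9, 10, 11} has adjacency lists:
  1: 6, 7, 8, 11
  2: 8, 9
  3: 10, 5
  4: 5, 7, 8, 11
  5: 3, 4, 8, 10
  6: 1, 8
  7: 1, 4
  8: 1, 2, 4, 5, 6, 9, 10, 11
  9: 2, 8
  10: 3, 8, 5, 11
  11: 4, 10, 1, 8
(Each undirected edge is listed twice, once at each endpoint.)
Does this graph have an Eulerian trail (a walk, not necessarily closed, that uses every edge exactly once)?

Degrees: 1:4, 2:2, 3:2, 4:4, 5:4, 6:2, 7:2, 8:8, 9:2, 10:4, 11:4
Odd-degree vertices: none (0 total).
The non-isolated vertices are connected and exactly 0 have odd degree, so an Eulerian trail exists.

Yes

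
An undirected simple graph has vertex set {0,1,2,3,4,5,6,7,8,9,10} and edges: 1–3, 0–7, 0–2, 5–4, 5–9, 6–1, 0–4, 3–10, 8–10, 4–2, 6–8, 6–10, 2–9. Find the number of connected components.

Component: {1, 3, 6, 8, 10}
Component: {0, 2, 4, 5, 7, 9}

2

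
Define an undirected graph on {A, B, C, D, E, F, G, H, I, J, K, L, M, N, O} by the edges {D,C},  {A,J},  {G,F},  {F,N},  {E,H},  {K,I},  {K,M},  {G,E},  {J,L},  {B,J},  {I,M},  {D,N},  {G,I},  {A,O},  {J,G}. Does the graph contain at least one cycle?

Yes

|V| = 15, |E| = 15, number of components = 1.
Since 15 > 15 - 1, a cycle must exist; for instance I-M-K-I.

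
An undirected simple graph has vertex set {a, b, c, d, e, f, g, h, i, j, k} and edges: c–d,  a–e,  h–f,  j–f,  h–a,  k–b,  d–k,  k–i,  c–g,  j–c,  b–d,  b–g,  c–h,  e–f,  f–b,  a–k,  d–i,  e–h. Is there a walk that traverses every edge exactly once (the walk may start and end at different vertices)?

Degrees: a:3, b:4, c:4, d:4, e:3, f:4, g:2, h:4, i:2, j:2, k:4
Odd-degree vertices: a, e (2 total).
With 2 odd-degree vertices and all edges in one connected piece, an Eulerian trail exists (from a to e).

Yes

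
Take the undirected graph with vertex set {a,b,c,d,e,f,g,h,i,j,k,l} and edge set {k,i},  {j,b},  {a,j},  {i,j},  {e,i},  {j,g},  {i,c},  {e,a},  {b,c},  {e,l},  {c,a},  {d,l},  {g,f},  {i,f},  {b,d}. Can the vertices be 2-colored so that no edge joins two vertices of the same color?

Yes

Color {c, d, e, f, h, j, k} black and {a, b, g, i, l} white. No edge joins two same-colored vertices, so the graph is bipartite.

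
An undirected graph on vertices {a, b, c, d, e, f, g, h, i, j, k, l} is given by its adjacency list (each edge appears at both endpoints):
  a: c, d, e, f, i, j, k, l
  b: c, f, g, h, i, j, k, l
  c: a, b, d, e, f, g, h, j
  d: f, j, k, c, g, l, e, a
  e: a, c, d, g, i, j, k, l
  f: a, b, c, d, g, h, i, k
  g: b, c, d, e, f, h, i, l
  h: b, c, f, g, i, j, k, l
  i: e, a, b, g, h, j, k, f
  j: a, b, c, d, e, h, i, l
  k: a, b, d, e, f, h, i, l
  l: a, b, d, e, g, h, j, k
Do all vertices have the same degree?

Degrees: a:8, b:8, c:8, d:8, e:8, f:8, g:8, h:8, i:8, j:8, k:8, l:8
Every vertex has degree 8, so the graph is 8-regular.

Yes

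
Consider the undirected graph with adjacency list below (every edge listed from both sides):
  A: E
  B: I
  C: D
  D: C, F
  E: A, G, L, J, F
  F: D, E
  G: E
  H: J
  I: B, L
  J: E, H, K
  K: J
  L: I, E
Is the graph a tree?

|V| = 12, |E| = 11.
Connected and |E| = |V| - 1, which characterizes a tree.

Yes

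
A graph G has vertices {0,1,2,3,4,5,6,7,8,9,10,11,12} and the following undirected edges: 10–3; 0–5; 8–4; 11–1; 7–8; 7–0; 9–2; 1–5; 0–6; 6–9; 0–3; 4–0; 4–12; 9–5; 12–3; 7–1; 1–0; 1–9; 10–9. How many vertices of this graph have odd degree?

8

Degrees: 0:6, 1:5, 2:1, 3:3, 4:3, 5:3, 6:2, 7:3, 8:2, 9:5, 10:2, 11:1, 12:2
Odd-degree vertices: 1, 2, 3, 4, 5, 7, 9, 11.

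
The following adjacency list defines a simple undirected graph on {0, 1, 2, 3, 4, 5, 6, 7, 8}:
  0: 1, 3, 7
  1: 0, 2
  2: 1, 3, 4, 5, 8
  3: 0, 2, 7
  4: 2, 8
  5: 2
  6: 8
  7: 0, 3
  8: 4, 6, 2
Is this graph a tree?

The graph has 9 vertices and 11 edges.
Connected but with 11 > 8 edges, so it has a cycle and is not a tree.

No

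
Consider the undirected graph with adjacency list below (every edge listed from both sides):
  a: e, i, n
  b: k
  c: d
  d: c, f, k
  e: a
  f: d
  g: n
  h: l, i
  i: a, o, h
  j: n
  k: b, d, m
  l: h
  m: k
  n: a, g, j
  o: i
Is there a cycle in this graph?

No

|V| = 15, |E| = 13, number of components = 2.
A forest on 15 vertices with 2 components has exactly 13 edges, which matches — so no cycle.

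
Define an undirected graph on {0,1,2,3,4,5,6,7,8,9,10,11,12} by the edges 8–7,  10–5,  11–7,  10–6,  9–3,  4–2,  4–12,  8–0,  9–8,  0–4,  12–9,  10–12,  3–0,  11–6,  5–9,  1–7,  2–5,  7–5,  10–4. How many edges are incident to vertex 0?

Neighbors of 0: 3, 4, 8.

3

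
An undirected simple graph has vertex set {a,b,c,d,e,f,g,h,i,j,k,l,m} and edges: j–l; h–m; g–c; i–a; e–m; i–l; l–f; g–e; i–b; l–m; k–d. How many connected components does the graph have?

2

Component: {d, k}
Component: {a, b, c, e, f, g, h, i, j, l, m}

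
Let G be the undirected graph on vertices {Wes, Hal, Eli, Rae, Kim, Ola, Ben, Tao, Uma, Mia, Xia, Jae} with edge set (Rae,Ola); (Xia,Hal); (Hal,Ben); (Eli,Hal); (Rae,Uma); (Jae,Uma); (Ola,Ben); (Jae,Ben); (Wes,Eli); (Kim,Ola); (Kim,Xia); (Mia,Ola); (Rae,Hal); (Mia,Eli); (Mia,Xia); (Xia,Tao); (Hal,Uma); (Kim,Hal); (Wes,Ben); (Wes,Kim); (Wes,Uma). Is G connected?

Yes

Starting from Wes and exploring outward reaches every vertex (Wes, Eli, Kim, Ben, Uma, Hal, Mia, Xia, Ola, Jae, Rae, Tao); the graph is connected.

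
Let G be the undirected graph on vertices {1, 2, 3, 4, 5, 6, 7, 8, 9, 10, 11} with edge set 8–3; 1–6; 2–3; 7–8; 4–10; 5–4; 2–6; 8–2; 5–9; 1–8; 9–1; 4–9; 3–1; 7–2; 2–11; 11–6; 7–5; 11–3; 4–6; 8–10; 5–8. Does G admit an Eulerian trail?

Degrees: 1:4, 2:5, 3:4, 4:4, 5:4, 6:4, 7:3, 8:6, 9:3, 10:2, 11:3
Odd-degree vertices: 2, 7, 9, 11 (4 total).
With 4 odd-degree vertices (more than two), no single trail can use every edge.

No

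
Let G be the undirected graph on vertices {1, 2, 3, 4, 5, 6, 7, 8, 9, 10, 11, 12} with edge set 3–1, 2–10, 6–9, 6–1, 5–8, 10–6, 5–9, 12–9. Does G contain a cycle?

|V| = 12, |E| = 8, number of components = 4.
A forest on 12 vertices with 4 components has exactly 8 edges, which matches — so no cycle.

No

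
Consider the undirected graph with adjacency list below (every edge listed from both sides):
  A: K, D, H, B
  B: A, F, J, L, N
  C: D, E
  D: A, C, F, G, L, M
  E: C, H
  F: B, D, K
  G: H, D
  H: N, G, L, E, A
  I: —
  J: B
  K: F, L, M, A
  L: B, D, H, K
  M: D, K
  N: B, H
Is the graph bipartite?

No

H-E-C-D-L-H is an odd cycle (length 5), and a bipartite graph can contain only even cycles.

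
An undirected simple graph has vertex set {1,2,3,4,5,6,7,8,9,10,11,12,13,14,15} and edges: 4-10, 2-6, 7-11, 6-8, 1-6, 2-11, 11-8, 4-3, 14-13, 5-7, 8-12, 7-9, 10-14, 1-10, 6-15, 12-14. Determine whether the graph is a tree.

No

The graph has 15 vertices and 16 edges.
A tree on 15 vertices has exactly 14 edges; this graph has 16, so it contains a cycle and is not a tree.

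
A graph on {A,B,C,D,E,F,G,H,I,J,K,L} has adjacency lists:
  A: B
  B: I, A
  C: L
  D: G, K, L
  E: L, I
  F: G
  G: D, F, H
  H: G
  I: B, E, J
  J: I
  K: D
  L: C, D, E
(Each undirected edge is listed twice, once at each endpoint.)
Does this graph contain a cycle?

No

The graph has 12 vertices, 11 edges, and 1 connected component.
Since 11 = 12 - 1, the graph is a forest and contains no cycle.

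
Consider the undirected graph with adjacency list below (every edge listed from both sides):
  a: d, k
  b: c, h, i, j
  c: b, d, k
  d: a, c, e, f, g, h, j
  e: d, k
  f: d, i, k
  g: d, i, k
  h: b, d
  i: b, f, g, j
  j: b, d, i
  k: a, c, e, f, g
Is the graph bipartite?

No

j-b-i-j is an odd cycle (length 3), and a bipartite graph can contain only even cycles.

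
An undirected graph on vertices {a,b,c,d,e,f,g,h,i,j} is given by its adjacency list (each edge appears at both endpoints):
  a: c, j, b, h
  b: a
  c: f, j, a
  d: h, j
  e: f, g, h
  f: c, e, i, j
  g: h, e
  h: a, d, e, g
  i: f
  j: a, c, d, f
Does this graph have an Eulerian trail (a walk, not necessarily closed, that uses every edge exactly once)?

No

Degrees: a:4, b:1, c:3, d:2, e:3, f:4, g:2, h:4, i:1, j:4
Odd-degree vertices: b, c, e, i (4 total).
With 4 odd-degree vertices (more than two), no single trail can use every edge.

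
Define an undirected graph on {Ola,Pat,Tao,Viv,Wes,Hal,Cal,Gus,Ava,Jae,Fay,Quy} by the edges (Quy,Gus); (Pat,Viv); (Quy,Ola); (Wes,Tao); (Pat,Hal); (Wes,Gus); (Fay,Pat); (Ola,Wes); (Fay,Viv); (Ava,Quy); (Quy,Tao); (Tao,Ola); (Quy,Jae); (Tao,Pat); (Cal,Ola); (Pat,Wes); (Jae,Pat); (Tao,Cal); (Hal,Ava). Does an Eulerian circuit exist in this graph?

Degrees: Ola:4, Pat:6, Tao:5, Viv:2, Wes:4, Hal:2, Cal:2, Gus:2, Ava:2, Jae:2, Fay:2, Quy:5
Vertices with odd degree: Tao, Quy. An Eulerian circuit requires all degrees even.

No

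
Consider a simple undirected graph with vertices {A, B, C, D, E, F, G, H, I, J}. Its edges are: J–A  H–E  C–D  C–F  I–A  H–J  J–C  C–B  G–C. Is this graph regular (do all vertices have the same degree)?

Degrees: A:2, B:1, C:5, D:1, E:1, F:1, G:1, H:2, I:1, J:3
Degrees are not all equal (e.g. deg(B)=1 but deg(C)=5); not regular.

No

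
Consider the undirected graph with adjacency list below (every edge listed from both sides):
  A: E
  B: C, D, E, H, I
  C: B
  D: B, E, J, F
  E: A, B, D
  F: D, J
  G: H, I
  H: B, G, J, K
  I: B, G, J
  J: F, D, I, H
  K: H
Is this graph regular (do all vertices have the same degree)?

No

Degrees: A:1, B:5, C:1, D:4, E:3, F:2, G:2, H:4, I:3, J:4, K:1
Vertex A has degree 1 while B has degree 5, so the graph is not regular.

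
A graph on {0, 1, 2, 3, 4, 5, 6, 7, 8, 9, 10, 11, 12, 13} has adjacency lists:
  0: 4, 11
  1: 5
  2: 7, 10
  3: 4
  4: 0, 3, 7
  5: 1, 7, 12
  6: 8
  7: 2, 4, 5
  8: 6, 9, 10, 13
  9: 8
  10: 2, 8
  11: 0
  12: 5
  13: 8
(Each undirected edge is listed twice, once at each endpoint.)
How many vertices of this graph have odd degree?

Degrees: 0:2, 1:1, 2:2, 3:1, 4:3, 5:3, 6:1, 7:3, 8:4, 9:1, 10:2, 11:1, 12:1, 13:1
Odd-degree vertices: 1, 3, 4, 5, 6, 7, 9, 11, 12, 13.

10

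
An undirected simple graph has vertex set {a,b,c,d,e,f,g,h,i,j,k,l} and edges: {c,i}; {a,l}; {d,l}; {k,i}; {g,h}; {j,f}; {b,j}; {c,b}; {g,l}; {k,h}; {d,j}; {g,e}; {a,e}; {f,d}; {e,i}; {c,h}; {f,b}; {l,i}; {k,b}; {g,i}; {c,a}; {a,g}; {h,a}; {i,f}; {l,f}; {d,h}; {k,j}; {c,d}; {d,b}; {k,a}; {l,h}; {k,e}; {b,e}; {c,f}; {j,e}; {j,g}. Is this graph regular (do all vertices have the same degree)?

Degrees: a:6, b:6, c:6, d:6, e:6, f:6, g:6, h:6, i:6, j:6, k:6, l:6
All degrees equal 6; the graph is regular.

Yes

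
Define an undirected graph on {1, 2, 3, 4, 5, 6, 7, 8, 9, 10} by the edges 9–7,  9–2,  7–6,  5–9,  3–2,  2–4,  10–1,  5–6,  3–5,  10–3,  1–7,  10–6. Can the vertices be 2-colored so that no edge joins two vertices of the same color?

Yes

Color {2, 5, 7, 8, 10} black and {1, 3, 4, 6, 9} white. No edge joins two same-colored vertices, so the graph is bipartite.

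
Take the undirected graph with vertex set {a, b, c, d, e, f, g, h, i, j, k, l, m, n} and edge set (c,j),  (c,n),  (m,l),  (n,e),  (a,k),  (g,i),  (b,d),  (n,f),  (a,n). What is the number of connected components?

5

Component: {h}
Component: {b, d}
Component: {g, i}
Component: {l, m}
Component: {a, c, e, f, j, k, n}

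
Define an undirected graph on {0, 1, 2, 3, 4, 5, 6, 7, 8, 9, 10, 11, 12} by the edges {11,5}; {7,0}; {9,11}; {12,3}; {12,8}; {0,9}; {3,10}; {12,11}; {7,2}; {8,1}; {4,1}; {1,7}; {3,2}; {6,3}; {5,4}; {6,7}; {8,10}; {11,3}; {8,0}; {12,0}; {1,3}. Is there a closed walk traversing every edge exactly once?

Yes

Degrees: 0:4, 1:4, 2:2, 3:6, 4:2, 5:2, 6:2, 7:4, 8:4, 9:2, 10:2, 11:4, 12:4
Every vertex has even degree and the edges form a single connected piece, so an Eulerian circuit exists.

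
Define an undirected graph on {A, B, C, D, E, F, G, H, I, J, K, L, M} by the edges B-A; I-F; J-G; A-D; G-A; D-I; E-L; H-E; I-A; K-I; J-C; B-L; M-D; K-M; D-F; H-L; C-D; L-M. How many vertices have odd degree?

2

Degrees: A:4, B:2, C:2, D:5, E:2, F:2, G:2, H:2, I:4, J:2, K:2, L:4, M:3
Odd-degree vertices: D, M.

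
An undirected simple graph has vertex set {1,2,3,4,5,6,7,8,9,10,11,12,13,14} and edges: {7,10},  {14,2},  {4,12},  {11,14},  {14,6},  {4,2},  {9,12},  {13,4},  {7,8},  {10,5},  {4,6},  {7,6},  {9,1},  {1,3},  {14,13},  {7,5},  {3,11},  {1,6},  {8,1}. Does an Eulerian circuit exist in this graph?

Degrees: 1:4, 2:2, 3:2, 4:4, 5:2, 6:4, 7:4, 8:2, 9:2, 10:2, 11:2, 12:2, 13:2, 14:4
All degrees are even and the non-isolated vertices are connected — an Eulerian circuit exists.

Yes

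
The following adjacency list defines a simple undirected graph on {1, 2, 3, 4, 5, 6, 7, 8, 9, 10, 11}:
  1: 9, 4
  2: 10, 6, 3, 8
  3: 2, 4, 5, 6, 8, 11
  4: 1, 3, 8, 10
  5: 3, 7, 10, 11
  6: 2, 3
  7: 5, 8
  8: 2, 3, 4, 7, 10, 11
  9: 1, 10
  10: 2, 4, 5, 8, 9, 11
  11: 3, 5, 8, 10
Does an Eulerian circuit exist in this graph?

Degrees: 1:2, 2:4, 3:6, 4:4, 5:4, 6:2, 7:2, 8:6, 9:2, 10:6, 11:4
Every vertex has even degree and the edges form a single connected piece, so an Eulerian circuit exists.

Yes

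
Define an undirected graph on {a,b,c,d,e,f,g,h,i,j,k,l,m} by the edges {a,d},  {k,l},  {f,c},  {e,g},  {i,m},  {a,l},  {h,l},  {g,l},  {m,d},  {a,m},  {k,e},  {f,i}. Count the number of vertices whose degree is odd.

Degrees: a:3, b:0, c:1, d:2, e:2, f:2, g:2, h:1, i:2, j:0, k:2, l:4, m:3
Odd-degree vertices: a, c, h, m.

4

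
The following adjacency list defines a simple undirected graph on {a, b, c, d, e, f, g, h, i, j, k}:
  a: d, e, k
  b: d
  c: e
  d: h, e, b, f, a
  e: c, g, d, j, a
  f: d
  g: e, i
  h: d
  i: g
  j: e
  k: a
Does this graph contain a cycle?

|V| = 11, |E| = 11, number of components = 1.
One cycle is a-e-d-a.

Yes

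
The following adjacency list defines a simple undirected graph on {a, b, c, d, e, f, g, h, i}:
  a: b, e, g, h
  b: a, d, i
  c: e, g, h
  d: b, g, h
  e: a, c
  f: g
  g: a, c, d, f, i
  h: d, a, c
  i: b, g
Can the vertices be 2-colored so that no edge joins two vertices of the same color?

Yes

Partition the vertices as {b, e, g, h} vs {a, c, d, f, i}. Each listed edge has one endpoint in each part, so the graph is bipartite.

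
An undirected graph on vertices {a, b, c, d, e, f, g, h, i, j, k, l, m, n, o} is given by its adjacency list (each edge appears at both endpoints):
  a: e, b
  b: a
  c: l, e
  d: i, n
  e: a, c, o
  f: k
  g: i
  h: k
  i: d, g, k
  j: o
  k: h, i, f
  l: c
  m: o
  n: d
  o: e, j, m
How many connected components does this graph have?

2

Component: {d, f, g, h, i, k, n}
Component: {a, b, c, e, j, l, m, o}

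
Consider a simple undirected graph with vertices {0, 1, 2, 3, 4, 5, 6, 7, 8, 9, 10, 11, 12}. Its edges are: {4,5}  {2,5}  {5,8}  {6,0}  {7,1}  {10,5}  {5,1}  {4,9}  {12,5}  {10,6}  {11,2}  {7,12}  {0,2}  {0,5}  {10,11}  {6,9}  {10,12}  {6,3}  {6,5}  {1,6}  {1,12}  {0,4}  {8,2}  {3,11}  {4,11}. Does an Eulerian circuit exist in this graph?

Degrees: 0:4, 1:4, 2:4, 3:2, 4:4, 5:8, 6:6, 7:2, 8:2, 9:2, 10:4, 11:4, 12:4
Every vertex has even degree and the edges form a single connected piece, so an Eulerian circuit exists.

Yes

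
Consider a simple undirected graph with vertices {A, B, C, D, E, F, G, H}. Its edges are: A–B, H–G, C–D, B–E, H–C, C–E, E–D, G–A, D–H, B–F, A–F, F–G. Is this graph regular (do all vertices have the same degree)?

Degrees: A:3, B:3, C:3, D:3, E:3, F:3, G:3, H:3
All degrees equal 3; the graph is regular.

Yes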